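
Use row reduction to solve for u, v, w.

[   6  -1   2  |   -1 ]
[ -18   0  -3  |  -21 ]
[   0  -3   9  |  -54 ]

(2, 3, -5)

Forward elimination on [A|b]:
R2 <- R2 - (-3)*R1:  [   0   -3    3  -24 ]
R3 <- R3 - (1)*R2:  [   0    0    6  -30 ]
Row echelon form:
[ 6  -1  2  |   -1 ]
[ 0  -3  3  |  -24 ]
[ 0   0  6  |  -30 ]
Back-substitution:
w = (-30) / 6 = -5
v = (-24 - (3)*(-5)) / -3 = 3
u = (-1 - (-1)*(3) - (2)*(-5)) / 6 = 2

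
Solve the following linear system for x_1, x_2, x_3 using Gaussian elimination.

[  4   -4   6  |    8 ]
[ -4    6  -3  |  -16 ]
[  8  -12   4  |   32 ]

(-2, -4, 0)

Forward elimination on [A|b]:
R2 <- R2 - (-1)*R1:  [  0   2   3  -8 ]
R3 <- R3 - (2)*R1:  [  0  -4  -8  16 ]
R3 <- R3 - (-2)*R2:  [  0   0  -2   0 ]
Row echelon form:
[ 4  -4   6  |   8 ]
[ 0   2   3  |  -8 ]
[ 0   0  -2  |   0 ]
Back-substitution:
x_3 = (0) / -2 = 0
x_2 = (-8 - (3)*(0)) / 2 = -4
x_1 = (8 - (-4)*(-4) - (6)*(0)) / 4 = -2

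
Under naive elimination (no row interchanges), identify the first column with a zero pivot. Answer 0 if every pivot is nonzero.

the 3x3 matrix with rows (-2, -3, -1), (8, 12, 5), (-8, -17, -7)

first zero-pivot column = 2

Naive forward elimination:
R2 <- R2 - (-4)*R1:  [ 0  0  1 ]
R3 <- R3 - (4)*R1:  [  0  -5  -3 ]
Matrix at this point:
[ -2  -3  -1 ]
[  0   0   1 ]
[  0  -5  -3 ]
Pivot entry (2,2) is zero but row 3 has -5 in column 2 -> naive elimination stops; a row interchange (e.g. R2 <-> R3) would be required here.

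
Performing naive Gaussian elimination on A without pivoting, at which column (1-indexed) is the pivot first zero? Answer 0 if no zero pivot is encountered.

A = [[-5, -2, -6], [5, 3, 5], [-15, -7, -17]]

first zero-pivot column = 3

Naive forward elimination:
R2 <- R2 - (-1)*R1:  [  0   1  -1 ]
R3 <- R3 - (3)*R1:  [  0  -1   1 ]
R3 <- R3 - (-1)*R2:  [ 0  0  0 ]
Matrix at this point:
[ -5  -2  -6 ]
[  0   1  -1 ]
[  0   0   0 ]
Pivot entry (3,3) in the last row is zero and there are no rows below to swap with -> zero pivot in column 3 (A is singular).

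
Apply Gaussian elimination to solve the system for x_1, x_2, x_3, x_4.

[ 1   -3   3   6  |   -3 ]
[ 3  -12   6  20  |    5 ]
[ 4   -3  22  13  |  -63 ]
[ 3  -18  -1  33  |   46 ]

Forward elimination on [A|b]:
R2 <- R2 - (3)*R1:  [  0  -3  -3   2  14 ]
R3 <- R3 - (4)*R1:  [   0    9   10  -11  -51 ]
R4 <- R4 - (3)*R1:  [   0   -9  -10   15   55 ]
R3 <- R3 - (-3)*R2:  [  0   0   1  -5  -9 ]
R4 <- R4 - (3)*R2:  [  0   0  -1   9  13 ]
R4 <- R4 - (-1)*R3:  [ 0  0  0  4  4 ]
Row echelon form:
[ 1  -3   3   6  |  -3 ]
[ 0  -3  -3   2  |  14 ]
[ 0   0   1  -5  |  -9 ]
[ 0   0   0   4  |   4 ]
Back-substitution:
x_4 = (4) / 4 = 1
x_3 = (-9 - (-5)*(1)) / 1 = -4
x_2 = (14 - (-3)*(-4) - (2)*(1)) / -3 = 0
x_1 = (-3 - (-3)*(0) - (3)*(-4) - (6)*(1)) / 1 = 3

(3, 0, -4, 1)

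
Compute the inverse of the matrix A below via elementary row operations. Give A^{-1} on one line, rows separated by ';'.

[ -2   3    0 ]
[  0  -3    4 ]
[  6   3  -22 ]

inverse = [-3/2 -11/6 -1/3; -2/3 -11/9 -2/9; -1/2 -2/3 -1/6]

Gauss-Jordan on [A | I]:
R1 <- (1/-2)*R1:  [    1  -3/2     0  |  -1/2     0     0 ]
R3 <- R3 - (6)*R1:  [   0   12  -22  |    3    0    1 ]
R2 <- (1/-3)*R2:  [    0     1  -4/3  |     0  -1/3     0 ]
R1 <- R1 - (-3/2)*R2:  [    1     0    -2  |  -1/2  -1/2     0 ]
R3 <- R3 - (12)*R2:  [  0   0  -6  |   3   4   1 ]
R3 <- (1/-6)*R3:  [    0     0     1  |  -1/2  -2/3  -1/6 ]
R1 <- R1 - (-2)*R3:  [     1      0      0  |   -3/2  -11/6   -1/3 ]
R2 <- R2 - (-4/3)*R3:  [     0      1      0  |   -2/3  -11/9   -2/9 ]
Right block of [I | A^{-1}] is the inverse:
[ -3/2  -11/6  -1/3 ]
[ -2/3  -11/9  -2/9 ]
[ -1/2   -2/3  -1/6 ]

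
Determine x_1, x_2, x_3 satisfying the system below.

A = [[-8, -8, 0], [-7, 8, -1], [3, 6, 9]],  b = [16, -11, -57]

Forward elimination on [A|b]:
R2 <- R2 - (7/8)*R1:  [   0   15   -1  -25 ]
R3 <- R3 - (-3/8)*R1:  [   0    3    9  -51 ]
R3 <- R3 - (1/5)*R2:  [    0     0  46/5   -46 ]
Row echelon form:
[ -8  -8     0  |   16 ]
[  0  15    -1  |  -25 ]
[  0   0  46/5  |  -46 ]
Back-substitution:
x_3 = (-46) / (46/5) = -5
x_2 = (-25 - (-1)*(-5)) / 15 = -2
x_1 = (16 - (-8)*(-2)) / -8 = 0

(0, -2, -5)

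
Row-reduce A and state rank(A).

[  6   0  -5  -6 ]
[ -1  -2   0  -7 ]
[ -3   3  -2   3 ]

Row reduction:
R2 <- R2 - (-1/6)*R1:  [    0    -2  -5/6    -8 ]
R3 <- R3 - (-1/2)*R1:  [    0     3  -9/2     0 ]
R3 <- R3 - (-3/2)*R2:  [     0      0  -23/4    -12 ]
Row echelon form:
[ 6   0     -5   -6 ]
[ 0  -2   -5/6   -8 ]
[ 0   0  -23/4  -12 ]
Nonzero rows / pivot columns: 3

rank(A) = 3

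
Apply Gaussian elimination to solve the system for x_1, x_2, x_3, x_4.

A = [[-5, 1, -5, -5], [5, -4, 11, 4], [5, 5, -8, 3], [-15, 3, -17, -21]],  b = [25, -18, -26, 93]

(-3, 5, 3, -4)

Forward elimination on [A|b]:
R2 <- R2 - (-1)*R1:  [  0  -3   6  -1   7 ]
R3 <- R3 - (-1)*R1:  [   0    6  -13   -2   -1 ]
R4 <- R4 - (3)*R1:  [  0   0  -2  -6  18 ]
R3 <- R3 - (-2)*R2:  [  0   0  -1  -4  13 ]
R4 <- R4 - (2)*R3:  [  0   0   0   2  -8 ]
Row echelon form:
[ -5   1  -5  -5  |  25 ]
[  0  -3   6  -1  |   7 ]
[  0   0  -1  -4  |  13 ]
[  0   0   0   2  |  -8 ]
Back-substitution:
x_4 = (-8) / 2 = -4
x_3 = (13 - (-4)*(-4)) / -1 = 3
x_2 = (7 - (6)*(3) - (-1)*(-4)) / -3 = 5
x_1 = (25 - (1)*(5) - (-5)*(3) - (-5)*(-4)) / -5 = -3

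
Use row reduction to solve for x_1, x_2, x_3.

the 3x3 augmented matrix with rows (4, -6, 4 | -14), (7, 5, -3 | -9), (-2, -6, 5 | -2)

(-2, 1, 0)

Forward elimination on [A|b]:
R2 <- R2 - (7/4)*R1:  [    0  31/2   -10  31/2 ]
R3 <- R3 - (-1/2)*R1:  [  0  -9   7  -9 ]
R3 <- R3 - (-18/31)*R2:  [     0      0  37/31      0 ]
Row echelon form:
[ 4    -6      4  |   -14 ]
[ 0  31/2    -10  |  31/2 ]
[ 0     0  37/31  |     0 ]
Back-substitution:
x_3 = (0) / (37/31) = 0
x_2 = (31/2 - (-10)*(0)) / (31/2) = 1
x_1 = (-14 - (-6)*(1) - (4)*(0)) / 4 = -2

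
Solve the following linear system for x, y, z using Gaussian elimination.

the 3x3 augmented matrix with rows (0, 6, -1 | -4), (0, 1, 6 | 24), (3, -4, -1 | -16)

(-4, 0, 4)

Forward elimination on [A|b]:
R1 <-> R3   (pivot in column 1 was zero)
[ 3  -4  -1  -16 ]
[ 0   1   6   24 ]
[ 0   6  -1   -4 ]
R3 <- R3 - (6)*R2:  [    0     0   -37  -148 ]
Row echelon form:
[ 3  -4   -1  |   -16 ]
[ 0   1    6  |    24 ]
[ 0   0  -37  |  -148 ]
Back-substitution:
z = (-148) / -37 = 4
y = (24 - (6)*(4)) / 1 = 0
x = (-16 - (-4)*(0) - (-1)*(4)) / 3 = -4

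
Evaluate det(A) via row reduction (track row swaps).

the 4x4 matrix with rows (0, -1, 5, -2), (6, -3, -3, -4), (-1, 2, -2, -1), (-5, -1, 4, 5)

Forward elimination:
R1 <-> R2   (pivot in column 1 was zero)
[  6  -3  -3  -4 ]
[  0  -1   5  -2 ]
[ -1   2  -2  -1 ]
[ -5  -1   4   5 ]
R3 <- R3 - (-1/6)*R1:  [    0   3/2  -5/2  -5/3 ]
R4 <- R4 - (-5/6)*R1:  [    0  -7/2   3/2   5/3 ]
R3 <- R3 - (-3/2)*R2:  [     0      0      5  -14/3 ]
R4 <- R4 - (7/2)*R2:  [    0     0   -16  26/3 ]
R4 <- R4 - (-16/5)*R3:  [      0       0       0  -94/15 ]
Upper-triangular form:
[ 6  -3  -3      -4 ]
[ 0  -1   5      -2 ]
[ 0   0   5   -14/3 ]
[ 0   0   0  -94/15 ]
det(A) = (-1)^1 * (6) * (-1) * (5) * (-94/15) = -188  (1 row swap -> sign -1)

det(A) = -188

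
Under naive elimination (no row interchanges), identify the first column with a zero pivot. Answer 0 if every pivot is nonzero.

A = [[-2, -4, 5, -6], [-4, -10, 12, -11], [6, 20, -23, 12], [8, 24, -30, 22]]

first zero-pivot column = 3

Naive forward elimination:
R2 <- R2 - (2)*R1:  [  0  -2   2   1 ]
R3 <- R3 - (-3)*R1:  [  0   8  -8  -6 ]
R4 <- R4 - (-4)*R1:  [   0    8  -10   -2 ]
R3 <- R3 - (-4)*R2:  [  0   0   0  -2 ]
R4 <- R4 - (-4)*R2:  [  0   0  -2   2 ]
Matrix at this point:
[ -2  -4   5  -6 ]
[  0  -2   2   1 ]
[  0   0   0  -2 ]
[  0   0  -2   2 ]
Pivot entry (3,3) is zero but row 4 has -2 in column 3 -> naive elimination stops; a row interchange (e.g. R3 <-> R4) would be required here.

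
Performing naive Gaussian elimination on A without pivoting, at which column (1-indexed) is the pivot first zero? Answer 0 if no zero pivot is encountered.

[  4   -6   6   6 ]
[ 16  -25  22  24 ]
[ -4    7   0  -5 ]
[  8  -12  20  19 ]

first zero-pivot column = 0

Naive forward elimination:
R2 <- R2 - (4)*R1:  [  0  -1  -2   0 ]
R3 <- R3 - (-1)*R1:  [ 0  1  6  1 ]
R4 <- R4 - (2)*R1:  [ 0  0  8  7 ]
R3 <- R3 - (-1)*R2:  [ 0  0  4  1 ]
R4 <- R4 - (2)*R3:  [ 0  0  0  5 ]
All pivots nonzero; naive elimination completes without hitting a zero pivot.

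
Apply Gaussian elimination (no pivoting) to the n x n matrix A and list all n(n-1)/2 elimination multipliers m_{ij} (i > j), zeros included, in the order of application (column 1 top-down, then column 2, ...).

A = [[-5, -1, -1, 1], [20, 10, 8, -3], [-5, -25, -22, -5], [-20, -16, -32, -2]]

Forward elimination:
R2 <- R2 - (-4)*R1:  [ 0  6  4  1 ]
R3 <- R3 - (1)*R1:  [   0  -24  -21   -6 ]
R4 <- R4 - (4)*R1:  [   0  -12  -28   -6 ]
R3 <- R3 - (-4)*R2:  [  0   0  -5  -2 ]
R4 <- R4 - (-2)*R2:  [   0    0  -20   -4 ]
R4 <- R4 - (4)*R3:  [ 0  0  0  4 ]
Multipliers (in order of application): m_{21} = -4, m_{31} = 1, m_{41} = 4, m_{32} = -4, m_{42} = -2, m_{43} = 4

multipliers: -4, 1, 4, -4, -2, 4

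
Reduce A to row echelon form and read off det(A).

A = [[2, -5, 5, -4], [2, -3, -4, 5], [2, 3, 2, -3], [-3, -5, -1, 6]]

det(A) = 460

Forward elimination:
R2 <- R2 - (1)*R1:  [  0   2  -9   9 ]
R3 <- R3 - (1)*R1:  [  0   8  -3   1 ]
R4 <- R4 - (-3/2)*R1:  [     0  -25/2   13/2      0 ]
R3 <- R3 - (4)*R2:  [   0    0   33  -35 ]
R4 <- R4 - (-25/4)*R2:  [      0       0  -199/4   225/4 ]
R4 <- R4 - (-199/132)*R3:  [      0       0       0  115/33 ]
Upper-triangular form:
[ 2  -5   5      -4 ]
[ 0   2  -9       9 ]
[ 0   0  33     -35 ]
[ 0   0   0  115/33 ]
det(A) = (-1)^0 * (2) * (2) * (33) * (115/33) = 460  (0 row swaps -> sign +1)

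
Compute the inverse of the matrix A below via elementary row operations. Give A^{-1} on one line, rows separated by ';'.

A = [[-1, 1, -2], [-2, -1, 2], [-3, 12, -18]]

inverse = [-1/3 -1/3 0; -7/3 2/3 1/3; -3/2 1/2 1/6]

Gauss-Jordan on [A | I]:
R1 <- (1/-1)*R1:  [  1  -1   2  |  -1   0   0 ]
R2 <- R2 - (-2)*R1:  [  0  -3   6  |  -2   1   0 ]
R3 <- R3 - (-3)*R1:  [   0    9  -12  |   -3    0    1 ]
R2 <- (1/-3)*R2:  [    0     1    -2  |   2/3  -1/3     0 ]
R1 <- R1 - (-1)*R2:  [    1     0     0  |  -1/3  -1/3     0 ]
R3 <- R3 - (9)*R2:  [  0   0   6  |  -9   3   1 ]
R3 <- (1/6)*R3:  [    0     0     1  |  -3/2   1/2   1/6 ]
R2 <- R2 - (-2)*R3:  [    0     1     0  |  -7/3   2/3   1/3 ]
Right block of [I | A^{-1}] is the inverse:
[ -1/3  -1/3    0 ]
[ -7/3   2/3  1/3 ]
[ -3/2   1/2  1/6 ]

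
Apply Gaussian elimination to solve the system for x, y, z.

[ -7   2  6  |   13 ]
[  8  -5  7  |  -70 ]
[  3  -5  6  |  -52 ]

Forward elimination on [A|b]:
R2 <- R2 - (-8/7)*R1:  [      0   -19/7    97/7  -386/7 ]
R3 <- R3 - (-3/7)*R1:  [      0   -29/7    60/7  -325/7 ]
R3 <- R3 - (29/19)*R2:  [       0        0  -239/19   717/19 ]
Row echelon form:
[ -7      2        6  |      13 ]
[  0  -19/7     97/7  |  -386/7 ]
[  0      0  -239/19  |  717/19 ]
Back-substitution:
z = (717/19) / (-239/19) = -3
y = (-386/7 - (97/7)*(-3)) / (-19/7) = 5
x = (13 - (2)*(5) - (6)*(-3)) / -7 = -3

(-3, 5, -3)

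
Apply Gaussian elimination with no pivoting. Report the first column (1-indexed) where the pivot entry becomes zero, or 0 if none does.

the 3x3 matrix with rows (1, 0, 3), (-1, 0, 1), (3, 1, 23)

first zero-pivot column = 2

Naive forward elimination:
R2 <- R2 - (-1)*R1:  [ 0  0  4 ]
R3 <- R3 - (3)*R1:  [  0   1  14 ]
Matrix at this point:
[ 1  0   3 ]
[ 0  0   4 ]
[ 0  1  14 ]
Pivot entry (2,2) is zero but row 3 has 1 in column 2 -> naive elimination stops; a row interchange (e.g. R2 <-> R3) would be required here.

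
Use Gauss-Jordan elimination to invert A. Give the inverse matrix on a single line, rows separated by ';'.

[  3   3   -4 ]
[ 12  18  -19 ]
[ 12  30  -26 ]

Gauss-Jordan on [A | I]:
R1 <- (1/3)*R1:  [    1     1  -4/3  |   1/3     0     0 ]
R2 <- R2 - (12)*R1:  [  0   6  -3  |  -4   1   0 ]
R3 <- R3 - (12)*R1:  [   0   18  -10  |   -4    0    1 ]
R2 <- (1/6)*R2:  [    0     1  -1/2  |  -2/3   1/6     0 ]
R1 <- R1 - (1)*R2:  [    1     0  -5/6  |     1  -1/6     0 ]
R3 <- R3 - (18)*R2:  [  0   0  -1  |   8  -3   1 ]
R3 <- (1/-1)*R3:  [  0   0   1  |  -8   3  -1 ]
R1 <- R1 - (-5/6)*R3:  [     1      0      0  |  -17/3    7/3   -5/6 ]
R2 <- R2 - (-1/2)*R3:  [     0      1      0  |  -14/3    5/3   -1/2 ]
Right block of [I | A^{-1}] is the inverse:
[ -17/3  7/3  -5/6 ]
[ -14/3  5/3  -1/2 ]
[    -8    3    -1 ]

inverse = [-17/3 7/3 -5/6; -14/3 5/3 -1/2; -8 3 -1]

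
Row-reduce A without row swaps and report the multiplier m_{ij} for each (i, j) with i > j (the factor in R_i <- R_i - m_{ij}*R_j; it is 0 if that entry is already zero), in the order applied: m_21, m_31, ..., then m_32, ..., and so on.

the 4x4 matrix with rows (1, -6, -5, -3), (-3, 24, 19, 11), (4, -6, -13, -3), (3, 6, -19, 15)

Forward elimination:
R2 <- R2 - (-3)*R1:  [ 0  6  4  2 ]
R3 <- R3 - (4)*R1:  [  0  18   7   9 ]
R4 <- R4 - (3)*R1:  [  0  24  -4  24 ]
R3 <- R3 - (3)*R2:  [  0   0  -5   3 ]
R4 <- R4 - (4)*R2:  [   0    0  -20   16 ]
R4 <- R4 - (4)*R3:  [ 0  0  0  4 ]
Multipliers (in order of application): m_{21} = -3, m_{31} = 4, m_{41} = 3, m_{32} = 3, m_{42} = 4, m_{43} = 4

multipliers: -3, 4, 3, 3, 4, 4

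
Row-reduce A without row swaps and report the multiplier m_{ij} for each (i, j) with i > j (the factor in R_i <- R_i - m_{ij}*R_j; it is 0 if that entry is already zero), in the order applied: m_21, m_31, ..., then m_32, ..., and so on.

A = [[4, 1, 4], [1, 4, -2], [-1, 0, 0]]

multipliers: 1/4, -1/4, 1/15

Forward elimination:
R2 <- R2 - (1/4)*R1:  [    0  15/4    -3 ]
R3 <- R3 - (-1/4)*R1:  [   0  1/4    1 ]
R3 <- R3 - (1/15)*R2:  [   0    0  6/5 ]
Multipliers (in order of application): m_{21} = 1/4, m_{31} = -1/4, m_{32} = 1/15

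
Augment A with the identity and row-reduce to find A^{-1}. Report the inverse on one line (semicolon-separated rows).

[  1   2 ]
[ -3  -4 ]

inverse = [-2 -1; 3/2 1/2]

Gauss-Jordan on [A | I]:
R2 <- R2 - (-3)*R1:  [ 0  2  |  3  1 ]
R2 <- (1/2)*R2:  [   0    1  |  3/2  1/2 ]
R1 <- R1 - (2)*R2:  [  1   0  |  -2  -1 ]
Right block of [I | A^{-1}] is the inverse:
[  -2   -1 ]
[ 3/2  1/2 ]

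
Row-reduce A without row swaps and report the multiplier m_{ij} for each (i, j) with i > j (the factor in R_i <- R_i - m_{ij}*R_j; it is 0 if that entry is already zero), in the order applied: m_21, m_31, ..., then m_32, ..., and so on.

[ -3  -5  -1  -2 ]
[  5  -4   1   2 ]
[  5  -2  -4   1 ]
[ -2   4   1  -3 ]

multipliers: -5/3, -5/3, 2/3, 31/37, -22/37, -47/189

Forward elimination:
R2 <- R2 - (-5/3)*R1:  [     0  -37/3   -2/3   -4/3 ]
R3 <- R3 - (-5/3)*R1:  [     0  -31/3  -17/3   -7/3 ]
R4 <- R4 - (2/3)*R1:  [    0  22/3   5/3  -5/3 ]
R3 <- R3 - (31/37)*R2:  [       0        0  -189/37   -45/37 ]
R4 <- R4 - (-22/37)*R2:  [      0       0   47/37  -91/37 ]
R4 <- R4 - (-47/189)*R3:  [      0       0       0  -58/21 ]
Multipliers (in order of application): m_{21} = -5/3, m_{31} = -5/3, m_{41} = 2/3, m_{32} = 31/37, m_{42} = -22/37, m_{43} = -47/189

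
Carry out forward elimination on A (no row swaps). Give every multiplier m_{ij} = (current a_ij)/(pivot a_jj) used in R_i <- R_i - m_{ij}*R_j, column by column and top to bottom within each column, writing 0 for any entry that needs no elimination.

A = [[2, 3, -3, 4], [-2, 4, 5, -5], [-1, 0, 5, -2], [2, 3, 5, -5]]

Forward elimination:
R2 <- R2 - (-1)*R1:  [  0   7   2  -1 ]
R3 <- R3 - (-1/2)*R1:  [   0  3/2  7/2    0 ]
R4 <- R4 - (1)*R1:  [  0   0   8  -9 ]
R3 <- R3 - (3/14)*R2:  [     0      0  43/14   3/14 ]
R4: entry in column 2 is already 0 -> m_{42} = 0 (no row operation needed)
R4 <- R4 - (112/43)*R3:  [       0        0        0  -411/43 ]
Multipliers (in order of application): m_{21} = -1, m_{31} = -1/2, m_{41} = 1, m_{32} = 3/14, m_{42} = 0, m_{43} = 112/43

multipliers: -1, -1/2, 1, 3/14, 0, 112/43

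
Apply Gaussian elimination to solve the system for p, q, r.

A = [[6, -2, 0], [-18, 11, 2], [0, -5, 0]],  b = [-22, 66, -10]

(-3, 2, -5)

Forward elimination on [A|b]:
R2 <- R2 - (-3)*R1:  [ 0  5  2  0 ]
R3 <- R3 - (-1)*R2:  [   0    0    2  -10 ]
Row echelon form:
[ 6  -2  0  |  -22 ]
[ 0   5  2  |    0 ]
[ 0   0  2  |  -10 ]
Back-substitution:
r = (-10) / 2 = -5
q = (0 - (2)*(-5)) / 5 = 2
p = (-22 - (-2)*(2)) / 6 = -3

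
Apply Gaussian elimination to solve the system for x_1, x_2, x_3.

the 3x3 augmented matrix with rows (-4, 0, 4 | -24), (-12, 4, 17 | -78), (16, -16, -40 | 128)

Forward elimination on [A|b]:
R2 <- R2 - (3)*R1:  [  0   4   5  -6 ]
R3 <- R3 - (-4)*R1:  [   0  -16  -24   32 ]
R3 <- R3 - (-4)*R2:  [  0   0  -4   8 ]
Row echelon form:
[ -4  0   4  |  -24 ]
[  0  4   5  |   -6 ]
[  0  0  -4  |    8 ]
Back-substitution:
x_3 = (8) / -4 = -2
x_2 = (-6 - (5)*(-2)) / 4 = 1
x_1 = (-24 - (4)*(-2)) / -4 = 4

(4, 1, -2)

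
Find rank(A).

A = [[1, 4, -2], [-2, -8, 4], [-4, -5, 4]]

rank(A) = 2

Row reduction:
R2 <- R2 - (-2)*R1:  [ 0  0  0 ]
R3 <- R3 - (-4)*R1:  [  0  11  -4 ]
R2 <-> R3   (pivot in column 2 was zero)
[ 1   4  -2 ]
[ 0  11  -4 ]
[ 0   0   0 ]
Row echelon form:
[ 1   4  -2 ]
[ 0  11  -4 ]
[ 0   0   0 ]
Nonzero rows / pivot columns: 2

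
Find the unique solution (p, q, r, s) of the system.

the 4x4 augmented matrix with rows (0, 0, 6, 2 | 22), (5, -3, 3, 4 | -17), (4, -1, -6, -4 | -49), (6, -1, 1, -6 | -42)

Forward elimination on [A|b]:
R1 <-> R2   (pivot in column 1 was zero)
[ 5  -3   3   4  -17 ]
[ 0   0   6   2   22 ]
[ 4  -1  -6  -4  -49 ]
[ 6  -1   1  -6  -42 ]
R3 <- R3 - (4/5)*R1:  [      0     7/5   -42/5   -36/5  -177/5 ]
R4 <- R4 - (6/5)*R1:  [      0    13/5   -13/5   -54/5  -108/5 ]
R2 <-> R3   (pivot in column 2 was zero)
[ 5    -3      3      4     -17 ]
[ 0   7/5  -42/5  -36/5  -177/5 ]
[ 0     0      6      2      22 ]
[ 0  13/5  -13/5  -54/5  -108/5 ]
R4 <- R4 - (13/7)*R2:  [     0      0     13   18/7  309/7 ]
R4 <- R4 - (13/6)*R3:  [      0       0       0  -37/21  -74/21 ]
Row echelon form:
[ 5   -3      3       4  |     -17 ]
[ 0  7/5  -42/5   -36/5  |  -177/5 ]
[ 0    0      6       2  |      22 ]
[ 0    0      0  -37/21  |  -74/21 ]
Back-substitution:
s = (-74/21) / (-37/21) = 2
r = (22 - (2)*(2)) / 6 = 3
q = (-177/5 - (-42/5)*(3) - (-36/5)*(2)) / (7/5) = 3
p = (-17 - (-3)*(3) - (3)*(3) - (4)*(2)) / 5 = -5

(-5, 3, 3, 2)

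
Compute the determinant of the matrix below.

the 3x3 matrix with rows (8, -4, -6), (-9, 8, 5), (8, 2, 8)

Forward elimination:
R2 <- R2 - (-9/8)*R1:  [    0   7/2  -7/4 ]
R3 <- R3 - (1)*R1:  [  0   6  14 ]
R3 <- R3 - (12/7)*R2:  [  0   0  17 ]
Upper-triangular form:
[ 8   -4    -6 ]
[ 0  7/2  -7/4 ]
[ 0    0    17 ]
det(A) = (-1)^0 * (8) * (7/2) * (17) = 476  (0 row swaps -> sign +1)

det(A) = 476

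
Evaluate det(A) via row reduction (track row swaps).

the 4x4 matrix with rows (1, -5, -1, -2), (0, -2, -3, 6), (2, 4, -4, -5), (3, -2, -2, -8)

det(A) = 185

Forward elimination:
R3 <- R3 - (2)*R1:  [  0  14  -2  -1 ]
R4 <- R4 - (3)*R1:  [  0  13   1  -2 ]
R3 <- R3 - (-7)*R2:  [   0    0  -23   41 ]
R4 <- R4 - (-13/2)*R2:  [     0      0  -37/2     37 ]
R4 <- R4 - (37/46)*R3:  [      0       0       0  185/46 ]
Upper-triangular form:
[ 1  -5   -1      -2 ]
[ 0  -2   -3       6 ]
[ 0   0  -23      41 ]
[ 0   0    0  185/46 ]
det(A) = (-1)^0 * (1) * (-2) * (-23) * (185/46) = 185  (0 row swaps -> sign +1)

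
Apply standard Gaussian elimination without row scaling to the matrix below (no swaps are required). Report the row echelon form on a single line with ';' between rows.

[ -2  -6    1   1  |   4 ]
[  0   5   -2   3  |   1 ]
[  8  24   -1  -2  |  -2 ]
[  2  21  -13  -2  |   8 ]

Forward elimination:
R3 <- R3 - (-4)*R1:  [  0   0   3   2  14 ]
R4 <- R4 - (-1)*R1:  [   0   15  -12   -1   12 ]
R4 <- R4 - (3)*R2:  [   0    0   -6  -10    9 ]
R4 <- R4 - (-2)*R3:  [  0   0   0  -6  37 ]
Row echelon form:
[ -2  -6   1   1  |   4 ]
[  0   5  -2   3  |   1 ]
[  0   0   3   2  |  14 ]
[  0   0   0  -6  |  37 ]

REF = [-2 -6 1 1 4; 0 5 -2 3 1; 0 0 3 2 14; 0 0 0 -6 37]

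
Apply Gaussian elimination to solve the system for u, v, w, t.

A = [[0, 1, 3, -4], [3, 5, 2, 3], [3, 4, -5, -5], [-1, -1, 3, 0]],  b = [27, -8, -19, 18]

Forward elimination on [A|b]:
R1 <-> R2   (pivot in column 1 was zero)
[  3   5   2   3   -8 ]
[  0   1   3  -4   27 ]
[  3   4  -5  -5  -19 ]
[ -1  -1   3   0   18 ]
R3 <- R3 - (1)*R1:  [   0   -1   -7   -8  -11 ]
R4 <- R4 - (-1/3)*R1:  [    0   2/3  11/3     1  46/3 ]
R3 <- R3 - (-1)*R2:  [   0    0   -4  -12   16 ]
R4 <- R4 - (2/3)*R2:  [    0     0   5/3  11/3  -8/3 ]
R4 <- R4 - (-5/12)*R3:  [    0     0     0  -4/3     4 ]
Row echelon form:
[ 3  5   2     3  |  -8 ]
[ 0  1   3    -4  |  27 ]
[ 0  0  -4   -12  |  16 ]
[ 0  0   0  -4/3  |   4 ]
Back-substitution:
t = (4) / (-4/3) = -3
w = (16 - (-12)*(-3)) / -4 = 5
v = (27 - (3)*(5) - (-4)*(-3)) / 1 = 0
u = (-8 - (5)*(0) - (2)*(5) - (3)*(-3)) / 3 = -3

(-3, 0, 5, -3)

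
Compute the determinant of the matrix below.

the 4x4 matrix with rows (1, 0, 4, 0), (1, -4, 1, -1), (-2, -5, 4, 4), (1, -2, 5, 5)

det(A) = -294

Forward elimination:
R2 <- R2 - (1)*R1:  [  0  -4  -3  -1 ]
R3 <- R3 - (-2)*R1:  [  0  -5  12   4 ]
R4 <- R4 - (1)*R1:  [  0  -2   1   5 ]
R3 <- R3 - (5/4)*R2:  [    0     0  63/4  21/4 ]
R4 <- R4 - (1/2)*R2:  [    0     0   5/2  11/2 ]
R4 <- R4 - (10/63)*R3:  [    0     0     0  14/3 ]
Upper-triangular form:
[ 1   0     4     0 ]
[ 0  -4    -3    -1 ]
[ 0   0  63/4  21/4 ]
[ 0   0     0  14/3 ]
det(A) = (-1)^0 * (1) * (-4) * (63/4) * (14/3) = -294  (0 row swaps -> sign +1)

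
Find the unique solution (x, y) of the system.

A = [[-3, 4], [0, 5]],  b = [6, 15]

Forward elimination on [A|b]:
Row echelon form:
[ -3  4  |   6 ]
[  0  5  |  15 ]
Back-substitution:
y = (15) / 5 = 3
x = (6 - (4)*(3)) / -3 = 2

(2, 3)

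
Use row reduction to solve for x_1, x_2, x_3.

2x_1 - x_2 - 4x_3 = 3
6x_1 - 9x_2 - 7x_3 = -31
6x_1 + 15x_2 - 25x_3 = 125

(0, 5, -2)

Forward elimination on [A|b]:
R2 <- R2 - (3)*R1:  [   0   -6    5  -40 ]
R3 <- R3 - (3)*R1:  [   0   18  -13  116 ]
R3 <- R3 - (-3)*R2:  [  0   0   2  -4 ]
Row echelon form:
[ 2  -1  -4  |    3 ]
[ 0  -6   5  |  -40 ]
[ 0   0   2  |   -4 ]
Back-substitution:
x_3 = (-4) / 2 = -2
x_2 = (-40 - (5)*(-2)) / -6 = 5
x_1 = (3 - (-1)*(5) - (-4)*(-2)) / 2 = 0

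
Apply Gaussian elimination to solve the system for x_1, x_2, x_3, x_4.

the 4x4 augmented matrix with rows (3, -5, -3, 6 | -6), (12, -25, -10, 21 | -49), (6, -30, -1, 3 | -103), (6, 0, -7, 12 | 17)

Forward elimination on [A|b]:
R2 <- R2 - (4)*R1:  [   0   -5    2   -3  -25 ]
R3 <- R3 - (2)*R1:  [   0  -20    5   -9  -91 ]
R4 <- R4 - (2)*R1:  [  0  10  -1   0  29 ]
R3 <- R3 - (4)*R2:  [  0   0  -3   3   9 ]
R4 <- R4 - (-2)*R2:  [   0    0    3   -6  -21 ]
R4 <- R4 - (-1)*R3:  [   0    0    0   -3  -12 ]
Row echelon form:
[ 3  -5  -3   6  |   -6 ]
[ 0  -5   2  -3  |  -25 ]
[ 0   0  -3   3  |    9 ]
[ 0   0   0  -3  |  -12 ]
Back-substitution:
x_4 = (-12) / -3 = 4
x_3 = (9 - (3)*(4)) / -3 = 1
x_2 = (-25 - (2)*(1) - (-3)*(4)) / -5 = 3
x_1 = (-6 - (-5)*(3) - (-3)*(1) - (6)*(4)) / 3 = -4

(-4, 3, 1, 4)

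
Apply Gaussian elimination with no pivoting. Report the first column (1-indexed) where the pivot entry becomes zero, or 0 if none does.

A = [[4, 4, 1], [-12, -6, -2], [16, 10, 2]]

Naive forward elimination:
R2 <- R2 - (-3)*R1:  [ 0  6  1 ]
R3 <- R3 - (4)*R1:  [  0  -6  -2 ]
R3 <- R3 - (-1)*R2:  [  0   0  -1 ]
All pivots nonzero; naive elimination completes without hitting a zero pivot.

first zero-pivot column = 0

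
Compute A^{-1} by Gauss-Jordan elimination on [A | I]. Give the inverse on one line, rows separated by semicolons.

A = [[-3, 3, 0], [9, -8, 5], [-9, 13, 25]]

Gauss-Jordan on [A | I]:
R1 <- (1/-3)*R1:  [    1    -1     0  |  -1/3     0     0 ]
R2 <- R2 - (9)*R1:  [ 0  1  5  |  3  1  0 ]
R3 <- R3 - (-9)*R1:  [  0   4  25  |  -3   0   1 ]
R1 <- R1 - (-1)*R2:  [   1    0    5  |  8/3    1    0 ]
R3 <- R3 - (4)*R2:  [   0    0    5  |  -15   -4    1 ]
R3 <- (1/5)*R3:  [    0     0     1  |    -3  -4/5   1/5 ]
R1 <- R1 - (5)*R3:  [    1     0     0  |  53/3     5    -1 ]
R2 <- R2 - (5)*R3:  [  0   1   0  |  18   5  -1 ]
Right block of [I | A^{-1}] is the inverse:
[ 53/3     5   -1 ]
[   18     5   -1 ]
[   -3  -4/5  1/5 ]

inverse = [53/3 5 -1; 18 5 -1; -3 -4/5 1/5]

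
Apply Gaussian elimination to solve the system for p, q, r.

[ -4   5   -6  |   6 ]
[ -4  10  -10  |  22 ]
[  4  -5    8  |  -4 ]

(2, 4, 1)

Forward elimination on [A|b]:
R2 <- R2 - (1)*R1:  [  0   5  -4  16 ]
R3 <- R3 - (-1)*R1:  [ 0  0  2  2 ]
Row echelon form:
[ -4  5  -6  |   6 ]
[  0  5  -4  |  16 ]
[  0  0   2  |   2 ]
Back-substitution:
r = (2) / 2 = 1
q = (16 - (-4)*(1)) / 5 = 4
p = (6 - (5)*(4) - (-6)*(1)) / -4 = 2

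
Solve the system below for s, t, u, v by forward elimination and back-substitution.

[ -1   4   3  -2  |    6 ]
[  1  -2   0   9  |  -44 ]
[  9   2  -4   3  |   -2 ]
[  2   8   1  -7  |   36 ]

Forward elimination on [A|b]:
R2 <- R2 - (-1)*R1:  [   0    2    3    7  -38 ]
R3 <- R3 - (-9)*R1:  [   0   38   23  -15   52 ]
R4 <- R4 - (-2)*R1:  [   0   16    7  -11   48 ]
R3 <- R3 - (19)*R2:  [    0     0   -34  -148   774 ]
R4 <- R4 - (8)*R2:  [   0    0  -17  -67  352 ]
R4 <- R4 - (1/2)*R3:  [   0    0    0    7  -35 ]
Row echelon form:
[ -1  4    3    -2  |    6 ]
[  0  2    3     7  |  -38 ]
[  0  0  -34  -148  |  774 ]
[  0  0    0     7  |  -35 ]
Back-substitution:
v = (-35) / 7 = -5
u = (774 - (-148)*(-5)) / -34 = -1
t = (-38 - (3)*(-1) - (7)*(-5)) / 2 = 0
s = (6 - (4)*(0) - (3)*(-1) - (-2)*(-5)) / -1 = 1

(1, 0, -1, -5)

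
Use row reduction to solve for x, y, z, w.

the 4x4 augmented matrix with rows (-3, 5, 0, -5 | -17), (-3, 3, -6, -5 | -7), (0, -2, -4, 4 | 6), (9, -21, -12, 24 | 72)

Forward elimination on [A|b]:
R2 <- R2 - (1)*R1:  [  0  -2  -6   0  10 ]
R4 <- R4 - (-3)*R1:  [   0   -6  -12    9   21 ]
R3 <- R3 - (1)*R2:  [  0   0   2   4  -4 ]
R4 <- R4 - (3)*R2:  [  0   0   6   9  -9 ]
R4 <- R4 - (3)*R3:  [  0   0   0  -3   3 ]
Row echelon form:
[ -3   5   0  -5  |  -17 ]
[  0  -2  -6   0  |   10 ]
[  0   0   2   4  |   -4 ]
[  0   0   0  -3  |    3 ]
Back-substitution:
w = (3) / -3 = -1
z = (-4 - (4)*(-1)) / 2 = 0
y = (10 - (-6)*(0)) / -2 = -5
x = (-17 - (5)*(-5) - (-5)*(-1)) / -3 = -1

(-1, -5, 0, -1)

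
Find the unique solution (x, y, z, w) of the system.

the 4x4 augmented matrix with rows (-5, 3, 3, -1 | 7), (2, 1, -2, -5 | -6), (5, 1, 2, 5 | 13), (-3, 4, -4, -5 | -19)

Forward elimination on [A|b]:
R2 <- R2 - (-2/5)*R1:  [     0   11/5   -4/5  -27/5  -16/5 ]
R3 <- R3 - (-1)*R1:  [  0   4   5   4  20 ]
R4 <- R4 - (3/5)*R1:  [      0    11/5   -29/5   -22/5  -116/5 ]
R3 <- R3 - (20/11)*R2:  [      0       0   71/11  152/11  284/11 ]
R4 <- R4 - (1)*R2:  [   0    0   -5    1  -20 ]
R4 <- R4 - (-55/71)*R3:  [      0       0       0  831/71       0 ]
Row echelon form:
[ -5     3      3      -1  |       7 ]
[  0  11/5   -4/5   -27/5  |   -16/5 ]
[  0     0  71/11  152/11  |  284/11 ]
[  0     0      0  831/71  |       0 ]
Back-substitution:
w = (0) / (831/71) = 0
z = (284/11 - (152/11)*(0)) / (71/11) = 4
y = (-16/5 - (-4/5)*(4) - (-27/5)*(0)) / (11/5) = 0
x = (7 - (3)*(0) - (3)*(4) - (-1)*(0)) / -5 = 1

(1, 0, 4, 0)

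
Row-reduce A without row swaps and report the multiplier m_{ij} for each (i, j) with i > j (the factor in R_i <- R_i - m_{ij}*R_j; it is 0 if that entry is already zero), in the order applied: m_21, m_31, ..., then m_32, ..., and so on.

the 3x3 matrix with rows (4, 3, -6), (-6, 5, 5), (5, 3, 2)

multipliers: -3/2, 5/4, -3/38

Forward elimination:
R2 <- R2 - (-3/2)*R1:  [    0  19/2    -4 ]
R3 <- R3 - (5/4)*R1:  [    0  -3/4  19/2 ]
R3 <- R3 - (-3/38)*R2:  [      0       0  349/38 ]
Multipliers (in order of application): m_{21} = -3/2, m_{31} = 5/4, m_{32} = -3/38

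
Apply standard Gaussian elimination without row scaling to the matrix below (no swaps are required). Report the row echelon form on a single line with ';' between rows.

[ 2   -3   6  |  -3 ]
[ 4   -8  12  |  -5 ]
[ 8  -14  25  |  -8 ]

REF = [2 -3 6 -3; 0 -2 0 1; 0 0 1 3]

Forward elimination:
R2 <- R2 - (2)*R1:  [  0  -2   0   1 ]
R3 <- R3 - (4)*R1:  [  0  -2   1   4 ]
R3 <- R3 - (1)*R2:  [ 0  0  1  3 ]
Row echelon form:
[ 2  -3  6  |  -3 ]
[ 0  -2  0  |   1 ]
[ 0   0  1  |   3 ]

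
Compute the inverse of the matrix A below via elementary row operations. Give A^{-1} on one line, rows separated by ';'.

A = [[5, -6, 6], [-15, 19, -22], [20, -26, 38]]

Gauss-Jordan on [A | I]:
R1 <- (1/5)*R1:  [    1  -6/5   6/5  |   1/5     0     0 ]
R2 <- R2 - (-15)*R1:  [  0   1  -4  |   3   1   0 ]
R3 <- R3 - (20)*R1:  [  0  -2  14  |  -4   0   1 ]
R1 <- R1 - (-6/5)*R2:  [     1      0  -18/5  |   19/5    6/5      0 ]
R3 <- R3 - (-2)*R2:  [ 0  0  6  |  2  2  1 ]
R3 <- (1/6)*R3:  [   0    0    1  |  1/3  1/3  1/6 ]
R1 <- R1 - (-18/5)*R3:  [    1     0     0  |     5  12/5   3/5 ]
R2 <- R2 - (-4)*R3:  [    0     1     0  |  13/3   7/3   2/3 ]
Right block of [I | A^{-1}] is the inverse:
[    5  12/5  3/5 ]
[ 13/3   7/3  2/3 ]
[  1/3   1/3  1/6 ]

inverse = [5 12/5 3/5; 13/3 7/3 2/3; 1/3 1/3 1/6]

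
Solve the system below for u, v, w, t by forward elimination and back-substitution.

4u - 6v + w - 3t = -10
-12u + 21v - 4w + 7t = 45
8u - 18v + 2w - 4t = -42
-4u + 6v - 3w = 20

Forward elimination on [A|b]:
R2 <- R2 - (-3)*R1:  [  0   3  -1  -2  15 ]
R3 <- R3 - (2)*R1:  [   0   -6    0    2  -22 ]
R4 <- R4 - (-1)*R1:  [  0   0  -2  -3  10 ]
R3 <- R3 - (-2)*R2:  [  0   0  -2  -2   8 ]
R4 <- R4 - (1)*R3:  [  0   0   0  -1   2 ]
Row echelon form:
[ 4  -6   1  -3  |  -10 ]
[ 0   3  -1  -2  |   15 ]
[ 0   0  -2  -2  |    8 ]
[ 0   0   0  -1  |    2 ]
Back-substitution:
t = (2) / -1 = -2
w = (8 - (-2)*(-2)) / -2 = -2
v = (15 - (-1)*(-2) - (-2)*(-2)) / 3 = 3
u = (-10 - (-6)*(3) - (1)*(-2) - (-3)*(-2)) / 4 = 1

(1, 3, -2, -2)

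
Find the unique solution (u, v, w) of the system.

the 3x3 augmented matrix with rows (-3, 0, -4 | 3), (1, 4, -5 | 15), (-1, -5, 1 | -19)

Forward elimination on [A|b]:
R2 <- R2 - (-1/3)*R1:  [     0      4  -19/3     16 ]
R3 <- R3 - (1/3)*R1:  [   0   -5  7/3  -20 ]
R3 <- R3 - (-5/4)*R2:  [      0       0  -67/12       0 ]
Row echelon form:
[ -3  0      -4  |   3 ]
[  0  4   -19/3  |  16 ]
[  0  0  -67/12  |   0 ]
Back-substitution:
w = (0) / (-67/12) = 0
v = (16 - (-19/3)*(0)) / 4 = 4
u = (3 - (-4)*(0)) / -3 = -1

(-1, 4, 0)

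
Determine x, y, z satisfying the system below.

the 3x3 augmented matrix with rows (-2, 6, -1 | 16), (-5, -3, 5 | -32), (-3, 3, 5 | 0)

(4, 4, 0)

Forward elimination on [A|b]:
R2 <- R2 - (5/2)*R1:  [    0   -18  15/2   -72 ]
R3 <- R3 - (3/2)*R1:  [    0    -6  13/2   -24 ]
R3 <- R3 - (1/3)*R2:  [ 0  0  4  0 ]
Row echelon form:
[ -2    6    -1  |   16 ]
[  0  -18  15/2  |  -72 ]
[  0    0     4  |    0 ]
Back-substitution:
z = (0) / 4 = 0
y = (-72 - (15/2)*(0)) / -18 = 4
x = (16 - (6)*(4) - (-1)*(0)) / -2 = 4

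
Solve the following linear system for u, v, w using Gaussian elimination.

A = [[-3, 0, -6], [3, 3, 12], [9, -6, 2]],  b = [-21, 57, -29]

(-3, 2, 5)

Forward elimination on [A|b]:
R2 <- R2 - (-1)*R1:  [  0   3   6  36 ]
R3 <- R3 - (-3)*R1:  [   0   -6  -16  -92 ]
R3 <- R3 - (-2)*R2:  [   0    0   -4  -20 ]
Row echelon form:
[ -3  0  -6  |  -21 ]
[  0  3   6  |   36 ]
[  0  0  -4  |  -20 ]
Back-substitution:
w = (-20) / -4 = 5
v = (36 - (6)*(5)) / 3 = 2
u = (-21 - (-6)*(5)) / -3 = -3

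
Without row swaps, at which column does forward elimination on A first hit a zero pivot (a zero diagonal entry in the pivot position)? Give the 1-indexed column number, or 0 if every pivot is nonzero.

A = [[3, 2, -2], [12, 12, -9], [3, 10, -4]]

first zero-pivot column = 3

Naive forward elimination:
R2 <- R2 - (4)*R1:  [  0   4  -1 ]
R3 <- R3 - (1)*R1:  [  0   8  -2 ]
R3 <- R3 - (2)*R2:  [ 0  0  0 ]
Matrix at this point:
[ 3  2  -2 ]
[ 0  4  -1 ]
[ 0  0   0 ]
Pivot entry (3,3) in the last row is zero and there are no rows below to swap with -> zero pivot in column 3 (A is singular).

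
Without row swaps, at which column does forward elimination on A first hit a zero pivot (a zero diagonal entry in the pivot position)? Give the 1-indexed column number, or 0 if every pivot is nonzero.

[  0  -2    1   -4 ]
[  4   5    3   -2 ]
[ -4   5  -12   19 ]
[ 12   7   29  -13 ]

first zero-pivot column = 1

Naive forward elimination:
Pivot entry (1,1) is zero but row 2 has 4 in column 1 -> naive elimination stops; a row interchange (e.g. R1 <-> R2) would be required here.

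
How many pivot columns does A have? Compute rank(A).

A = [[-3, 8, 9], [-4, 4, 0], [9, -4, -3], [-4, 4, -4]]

rank(A) = 3

Row reduction:
R2 <- R2 - (4/3)*R1:  [     0  -20/3    -12 ]
R3 <- R3 - (-3)*R1:  [  0  20  24 ]
R4 <- R4 - (4/3)*R1:  [     0  -20/3    -16 ]
R3 <- R3 - (-3)*R2:  [   0    0  -12 ]
R4 <- R4 - (1)*R2:  [  0   0  -4 ]
R4 <- R4 - (1/3)*R3:  [ 0  0  0 ]
Row echelon form:
[ -3      8    9 ]
[  0  -20/3  -12 ]
[  0      0  -12 ]
[  0      0    0 ]
Nonzero rows / pivot columns: 3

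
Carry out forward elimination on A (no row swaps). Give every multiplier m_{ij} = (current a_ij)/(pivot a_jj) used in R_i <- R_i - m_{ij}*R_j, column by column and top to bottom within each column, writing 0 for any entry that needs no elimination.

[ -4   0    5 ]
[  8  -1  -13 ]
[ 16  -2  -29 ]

multipliers: -2, -4, 2

Forward elimination:
R2 <- R2 - (-2)*R1:  [  0  -1  -3 ]
R3 <- R3 - (-4)*R1:  [  0  -2  -9 ]
R3 <- R3 - (2)*R2:  [  0   0  -3 ]
Multipliers (in order of application): m_{21} = -2, m_{31} = -4, m_{32} = 2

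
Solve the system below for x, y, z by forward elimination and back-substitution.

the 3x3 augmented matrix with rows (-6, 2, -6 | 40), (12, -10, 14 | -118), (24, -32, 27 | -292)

(-1, 5, -4)

Forward elimination on [A|b]:
R2 <- R2 - (-2)*R1:  [   0   -6    2  -38 ]
R3 <- R3 - (-4)*R1:  [    0   -24     3  -132 ]
R3 <- R3 - (4)*R2:  [  0   0  -5  20 ]
Row echelon form:
[ -6   2  -6  |   40 ]
[  0  -6   2  |  -38 ]
[  0   0  -5  |   20 ]
Back-substitution:
z = (20) / -5 = -4
y = (-38 - (2)*(-4)) / -6 = 5
x = (40 - (2)*(5) - (-6)*(-4)) / -6 = -1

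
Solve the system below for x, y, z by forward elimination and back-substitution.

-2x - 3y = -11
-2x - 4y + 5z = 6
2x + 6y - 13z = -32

(1, 3, 4)

Forward elimination on [A|b]:
R2 <- R2 - (1)*R1:  [  0  -1   5  17 ]
R3 <- R3 - (-1)*R1:  [   0    3  -13  -43 ]
R3 <- R3 - (-3)*R2:  [ 0  0  2  8 ]
Row echelon form:
[ -2  -3  0  |  -11 ]
[  0  -1  5  |   17 ]
[  0   0  2  |    8 ]
Back-substitution:
z = (8) / 2 = 4
y = (17 - (5)*(4)) / -1 = 3
x = (-11 - (-3)*(3)) / -2 = 1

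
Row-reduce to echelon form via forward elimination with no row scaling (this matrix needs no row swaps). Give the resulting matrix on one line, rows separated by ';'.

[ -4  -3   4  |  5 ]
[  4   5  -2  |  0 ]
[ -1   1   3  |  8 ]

REF = [-4 -3 4 5; 0 2 2 5; 0 0 1/4 19/8]

Forward elimination:
R2 <- R2 - (-1)*R1:  [ 0  2  2  5 ]
R3 <- R3 - (1/4)*R1:  [    0   7/4     2  27/4 ]
R3 <- R3 - (7/8)*R2:  [    0     0   1/4  19/8 ]
Row echelon form:
[ -4  -3    4  |     5 ]
[  0   2    2  |     5 ]
[  0   0  1/4  |  19/8 ]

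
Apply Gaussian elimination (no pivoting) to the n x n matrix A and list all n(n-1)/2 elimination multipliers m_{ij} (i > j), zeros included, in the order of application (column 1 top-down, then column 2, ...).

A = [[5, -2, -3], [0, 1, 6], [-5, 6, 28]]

Forward elimination:
R2: entry in column 1 is already 0 -> m_{21} = 0 (no row operation needed)
R3 <- R3 - (-1)*R1:  [  0   4  25 ]
R3 <- R3 - (4)*R2:  [ 0  0  1 ]
Multipliers (in order of application): m_{21} = 0, m_{31} = -1, m_{32} = 4

multipliers: 0, -1, 4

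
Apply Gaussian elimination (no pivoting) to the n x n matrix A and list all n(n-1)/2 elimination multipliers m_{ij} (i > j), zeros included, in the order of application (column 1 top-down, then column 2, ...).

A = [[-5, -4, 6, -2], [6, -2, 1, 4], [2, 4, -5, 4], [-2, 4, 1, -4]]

multipliers: -6/5, -2/5, 2/5, -6/17, -14/17, 91/5

Forward elimination:
R2 <- R2 - (-6/5)*R1:  [     0  -34/5   41/5    8/5 ]
R3 <- R3 - (-2/5)*R1:  [     0   12/5  -13/5   16/5 ]
R4 <- R4 - (2/5)*R1:  [     0   28/5   -7/5  -16/5 ]
R3 <- R3 - (-6/17)*R2:  [     0      0   5/17  64/17 ]
R4 <- R4 - (-14/17)*R2:  [      0       0   91/17  -32/17 ]
R4 <- R4 - (91/5)*R3:  [      0       0       0  -352/5 ]
Multipliers (in order of application): m_{21} = -6/5, m_{31} = -2/5, m_{41} = 2/5, m_{32} = -6/17, m_{42} = -14/17, m_{43} = 91/5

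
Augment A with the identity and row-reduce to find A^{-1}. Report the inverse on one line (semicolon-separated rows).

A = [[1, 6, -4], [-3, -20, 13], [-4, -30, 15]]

Gauss-Jordan on [A | I]:
R2 <- R2 - (-3)*R1:  [  0  -2   1  |   3   1   0 ]
R3 <- R3 - (-4)*R1:  [  0  -6  -1  |   4   0   1 ]
R2 <- (1/-2)*R2:  [    0     1  -1/2  |  -3/2  -1/2     0 ]
R1 <- R1 - (6)*R2:  [  1   0  -1  |  10   3   0 ]
R3 <- R3 - (-6)*R2:  [  0   0  -4  |  -5  -3   1 ]
R3 <- (1/-4)*R3:  [    0     0     1  |   5/4   3/4  -1/4 ]
R1 <- R1 - (-1)*R3:  [    1     0     0  |  45/4  15/4  -1/4 ]
R2 <- R2 - (-1/2)*R3:  [    0     1     0  |  -7/8  -1/8  -1/8 ]
Right block of [I | A^{-1}] is the inverse:
[ 45/4  15/4  -1/4 ]
[ -7/8  -1/8  -1/8 ]
[  5/4   3/4  -1/4 ]

inverse = [45/4 15/4 -1/4; -7/8 -1/8 -1/8; 5/4 3/4 -1/4]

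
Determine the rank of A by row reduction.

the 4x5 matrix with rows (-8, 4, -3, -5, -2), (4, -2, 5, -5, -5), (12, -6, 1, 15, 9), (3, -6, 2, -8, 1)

rank(A) = 3

Row reduction:
R2 <- R2 - (-1/2)*R1:  [     0      0    7/2  -15/2     -6 ]
R3 <- R3 - (-3/2)*R1:  [    0     0  -7/2  15/2     6 ]
R4 <- R4 - (-3/8)*R1:  [     0   -9/2    7/8  -79/8    1/4 ]
R2 <-> R4   (pivot in column 2 was zero)
[ -8     4    -3     -5   -2 ]
[  0  -9/2   7/8  -79/8  1/4 ]
[  0     0  -7/2   15/2    6 ]
[  0     0   7/2  -15/2   -6 ]
R4 <- R4 - (-1)*R3:  [ 0  0  0  0  0 ]
Row echelon form:
[ -8     4    -3     -5   -2 ]
[  0  -9/2   7/8  -79/8  1/4 ]
[  0     0  -7/2   15/2    6 ]
[  0     0     0      0    0 ]
Nonzero rows / pivot columns: 3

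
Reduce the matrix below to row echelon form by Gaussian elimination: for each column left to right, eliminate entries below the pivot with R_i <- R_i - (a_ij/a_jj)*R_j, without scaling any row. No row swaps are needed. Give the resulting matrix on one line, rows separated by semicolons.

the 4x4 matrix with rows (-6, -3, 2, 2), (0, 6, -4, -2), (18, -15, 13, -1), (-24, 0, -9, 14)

REF = [-6 -3 2 2; 0 6 -4 -2; 0 0 3 -3; 0 0 0 1]

Forward elimination:
R3 <- R3 - (-3)*R1:  [   0  -24   19    5 ]
R4 <- R4 - (4)*R1:  [   0   12  -17    6 ]
R3 <- R3 - (-4)*R2:  [  0   0   3  -3 ]
R4 <- R4 - (2)*R2:  [  0   0  -9  10 ]
R4 <- R4 - (-3)*R3:  [ 0  0  0  1 ]
Row echelon form:
[ -6  -3   2   2 ]
[  0   6  -4  -2 ]
[  0   0   3  -3 ]
[  0   0   0   1 ]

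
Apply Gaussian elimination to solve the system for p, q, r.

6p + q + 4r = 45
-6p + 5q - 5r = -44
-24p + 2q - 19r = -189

(4, 1, 5)

Forward elimination on [A|b]:
R2 <- R2 - (-1)*R1:  [  0   6  -1   1 ]
R3 <- R3 - (-4)*R1:  [  0   6  -3  -9 ]
R3 <- R3 - (1)*R2:  [   0    0   -2  -10 ]
Row echelon form:
[ 6  1   4  |   45 ]
[ 0  6  -1  |    1 ]
[ 0  0  -2  |  -10 ]
Back-substitution:
r = (-10) / -2 = 5
q = (1 - (-1)*(5)) / 6 = 1
p = (45 - (1)*(1) - (4)*(5)) / 6 = 4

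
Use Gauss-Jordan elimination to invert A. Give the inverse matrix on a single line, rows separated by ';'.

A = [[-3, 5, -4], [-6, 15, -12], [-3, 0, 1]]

Gauss-Jordan on [A | I]:
R1 <- (1/-3)*R1:  [    1  -5/3   4/3  |  -1/3     0     0 ]
R2 <- R2 - (-6)*R1:  [  0   5  -4  |  -2   1   0 ]
R3 <- R3 - (-3)*R1:  [  0  -5   5  |  -1   0   1 ]
R2 <- (1/5)*R2:  [    0     1  -4/5  |  -2/5   1/5     0 ]
R1 <- R1 - (-5/3)*R2:  [   1    0    0  |   -1  1/3    0 ]
R3 <- R3 - (-5)*R2:  [  0   0   1  |  -3   1   1 ]
R2 <- R2 - (-4/5)*R3:  [     0      1      0  |  -14/5      1    4/5 ]
Right block of [I | A^{-1}] is the inverse:
[    -1  1/3    0 ]
[ -14/5    1  4/5 ]
[    -3    1    1 ]

inverse = [-1 1/3 0; -14/5 1 4/5; -3 1 1]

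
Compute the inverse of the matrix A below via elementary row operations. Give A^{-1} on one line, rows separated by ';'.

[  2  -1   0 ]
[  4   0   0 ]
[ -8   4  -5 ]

Gauss-Jordan on [A | I]:
R1 <- (1/2)*R1:  [    1  -1/2     0  |   1/2     0     0 ]
R2 <- R2 - (4)*R1:  [  0   2   0  |  -2   1   0 ]
R3 <- R3 - (-8)*R1:  [  0   0  -5  |   4   0   1 ]
R2 <- (1/2)*R2:  [   0    1    0  |   -1  1/2    0 ]
R1 <- R1 - (-1/2)*R2:  [   1    0    0  |    0  1/4    0 ]
R3 <- (1/-5)*R3:  [    0     0     1  |  -4/5     0  -1/5 ]
Right block of [I | A^{-1}] is the inverse:
[    0  1/4     0 ]
[   -1  1/2     0 ]
[ -4/5    0  -1/5 ]

inverse = [0 1/4 0; -1 1/2 0; -4/5 0 -1/5]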